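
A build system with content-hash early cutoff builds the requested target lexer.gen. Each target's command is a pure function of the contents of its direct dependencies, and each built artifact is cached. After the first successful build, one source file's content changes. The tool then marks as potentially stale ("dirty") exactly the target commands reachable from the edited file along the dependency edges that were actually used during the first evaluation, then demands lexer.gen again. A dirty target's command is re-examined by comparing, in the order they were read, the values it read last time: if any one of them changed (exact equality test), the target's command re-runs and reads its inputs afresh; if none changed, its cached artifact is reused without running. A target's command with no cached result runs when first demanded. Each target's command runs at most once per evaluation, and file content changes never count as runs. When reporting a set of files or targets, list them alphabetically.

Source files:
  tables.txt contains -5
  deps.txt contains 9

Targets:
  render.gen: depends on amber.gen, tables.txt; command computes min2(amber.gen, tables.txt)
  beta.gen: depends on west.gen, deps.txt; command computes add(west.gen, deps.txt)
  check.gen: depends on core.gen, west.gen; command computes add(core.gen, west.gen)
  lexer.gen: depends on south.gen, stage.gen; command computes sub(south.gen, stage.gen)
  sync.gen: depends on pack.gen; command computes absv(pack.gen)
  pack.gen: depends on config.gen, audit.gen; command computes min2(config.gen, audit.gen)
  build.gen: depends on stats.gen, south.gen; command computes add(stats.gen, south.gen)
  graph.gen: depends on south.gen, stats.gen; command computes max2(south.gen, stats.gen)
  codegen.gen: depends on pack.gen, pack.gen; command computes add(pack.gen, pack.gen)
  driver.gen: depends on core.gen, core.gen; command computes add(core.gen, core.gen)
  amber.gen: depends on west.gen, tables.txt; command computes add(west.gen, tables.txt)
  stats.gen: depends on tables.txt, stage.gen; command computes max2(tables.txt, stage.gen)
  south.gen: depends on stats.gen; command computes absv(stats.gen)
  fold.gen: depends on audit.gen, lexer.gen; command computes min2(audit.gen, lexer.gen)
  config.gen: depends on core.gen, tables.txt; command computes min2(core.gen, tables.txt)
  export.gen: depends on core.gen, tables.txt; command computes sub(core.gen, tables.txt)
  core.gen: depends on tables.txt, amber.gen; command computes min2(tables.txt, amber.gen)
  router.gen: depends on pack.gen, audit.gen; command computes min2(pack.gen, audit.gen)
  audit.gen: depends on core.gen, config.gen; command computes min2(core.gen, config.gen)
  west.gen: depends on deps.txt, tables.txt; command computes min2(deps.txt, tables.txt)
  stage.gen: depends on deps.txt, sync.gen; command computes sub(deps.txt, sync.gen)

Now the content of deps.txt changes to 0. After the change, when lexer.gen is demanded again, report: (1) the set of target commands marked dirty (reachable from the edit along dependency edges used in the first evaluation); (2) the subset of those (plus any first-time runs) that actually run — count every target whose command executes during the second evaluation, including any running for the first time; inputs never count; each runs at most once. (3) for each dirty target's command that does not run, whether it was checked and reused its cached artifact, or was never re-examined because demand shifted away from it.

First evaluation (everything demanded from the output):
  west.gen = min2(9, -5) = -5
  amber.gen = add(-5, -5) = -10
  core.gen = min2(-5, -10) = -10
  config.gen = min2(-10, -5) = -10
  audit.gen = min2(-10, -10) = -10
  pack.gen = min2(-10, -10) = -10
  sync.gen = absv(-10) = 10
  stage.gen = sub(9, 10) = -1
  stats.gen = max2(-5, -1) = -1
  south.gen = absv(-1) = 1
  lexer.gen = sub(1, -1) = 2

Propagation after the edit:
  west.gen: runs — deps.txt 9->0; result -5 (same value as before).
  amber.gen: checked — values it read are unchanged (west.gen unchanged, tables.txt unchanged); reused cached -10 without running.
  core.gen: checked — values it read are unchanged (tables.txt unchanged, amber.gen unchanged); reused cached -10 without running.
  config.gen: checked — values it read are unchanged (core.gen unchanged, tables.txt unchanged); reused cached -10 without running.
  audit.gen: checked — values it read are unchanged (core.gen unchanged, config.gen unchanged); reused cached -10 without running.
  pack.gen: checked — values it read are unchanged (config.gen unchanged, audit.gen unchanged); reused cached -10 without running.
  sync.gen: checked — values it read are unchanged (pack.gen unchanged); reused cached 10 without running.
  stage.gen: runs — deps.txt 9->0; result -10.
  stats.gen: runs — stage.gen -1->-10; result -5.
  south.gen: runs — stats.gen -1->-5; result 5.
  lexer.gen: runs — south.gen 1->5; stage.gen -1->-10; result 15.

Key observation: the cutoff stops propagation at amber.gen — its inputs' values are unchanged, so it reuses its cache.

Marked dirty: amber.gen, audit.gen, config.gen, core.gen, lexer.gen, pack.gen, south.gen, stage.gen, stats.gen, sync.gen, west.gen.
Target commands that run: lexer.gen, south.gen, stage.gen, stats.gen, west.gen — 5 in total.
Checked but reused from cache: amber.gen, audit.gen, config.gen, core.gen, pack.gen, sync.gen.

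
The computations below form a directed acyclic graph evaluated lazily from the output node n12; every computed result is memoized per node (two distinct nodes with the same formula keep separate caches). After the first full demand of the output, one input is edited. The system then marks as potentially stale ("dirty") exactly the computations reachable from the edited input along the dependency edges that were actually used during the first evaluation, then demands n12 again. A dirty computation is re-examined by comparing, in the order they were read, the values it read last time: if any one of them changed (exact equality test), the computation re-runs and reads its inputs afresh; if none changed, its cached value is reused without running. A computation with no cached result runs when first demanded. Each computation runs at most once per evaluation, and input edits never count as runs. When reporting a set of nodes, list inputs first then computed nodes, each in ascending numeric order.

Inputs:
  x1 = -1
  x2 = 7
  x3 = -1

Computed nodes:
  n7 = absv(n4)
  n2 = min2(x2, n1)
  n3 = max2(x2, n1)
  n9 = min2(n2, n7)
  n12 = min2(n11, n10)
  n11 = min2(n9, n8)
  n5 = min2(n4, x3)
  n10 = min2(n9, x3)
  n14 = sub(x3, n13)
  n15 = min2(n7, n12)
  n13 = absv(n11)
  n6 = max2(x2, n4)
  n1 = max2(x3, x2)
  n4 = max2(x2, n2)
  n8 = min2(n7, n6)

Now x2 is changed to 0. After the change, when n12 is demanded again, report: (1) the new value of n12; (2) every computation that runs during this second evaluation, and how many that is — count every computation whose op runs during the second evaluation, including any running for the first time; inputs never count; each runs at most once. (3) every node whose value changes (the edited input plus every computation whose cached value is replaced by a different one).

Demanding n12 again yields -1.
10 computations run: n1, n2, n4, n6, n7, n8, n9, n10, n11, n12.
The nodes whose values change: x2, n1, n2, n4, n6, n7, n8, n9, n11.

First demand of the output computes:
  n1 = max2(-1, 7) = 7
  n2 = min2(7, 7) = 7
  n4 = max2(7, 7) = 7
  n6 = max2(7, 7) = 7
  n7 = absv(7) = 7
  n8 = min2(7, 7) = 7
  n9 = min2(7, 7) = 7
  n10 = min2(7, -1) = -1
  n11 = min2(7, 7) = 7
  n12 = min2(7, -1) = -1

After the edit, cleaning proceeds:
  n1: a read changed (x2 7->0) — executes, giving 0.
  n2: a read changed (x2 7->0; n1 7->0) — executes, giving 0.
  n4: a read changed (x2 7->0; n2 7->0) — executes, giving 0.
  n6: a read changed (x2 7->0; n4 7->0) — executes, giving 0.
  n7: a read changed (n4 7->0) — executes, giving 0.
  n8: a read changed (n7 7->0; n6 7->0) — executes, giving 0.
  n9: a read changed (n2 7->0; n7 7->0) — executes, giving 0.
  n10: a read changed (n9 7->0) — executes, giving -1 — identical to its old value.
  n11: a read changed (n9 7->0; n8 7->0) — executes, giving 0.
  n12: a read changed (n11 7->0) — executes, giving -1 — identical to its old value.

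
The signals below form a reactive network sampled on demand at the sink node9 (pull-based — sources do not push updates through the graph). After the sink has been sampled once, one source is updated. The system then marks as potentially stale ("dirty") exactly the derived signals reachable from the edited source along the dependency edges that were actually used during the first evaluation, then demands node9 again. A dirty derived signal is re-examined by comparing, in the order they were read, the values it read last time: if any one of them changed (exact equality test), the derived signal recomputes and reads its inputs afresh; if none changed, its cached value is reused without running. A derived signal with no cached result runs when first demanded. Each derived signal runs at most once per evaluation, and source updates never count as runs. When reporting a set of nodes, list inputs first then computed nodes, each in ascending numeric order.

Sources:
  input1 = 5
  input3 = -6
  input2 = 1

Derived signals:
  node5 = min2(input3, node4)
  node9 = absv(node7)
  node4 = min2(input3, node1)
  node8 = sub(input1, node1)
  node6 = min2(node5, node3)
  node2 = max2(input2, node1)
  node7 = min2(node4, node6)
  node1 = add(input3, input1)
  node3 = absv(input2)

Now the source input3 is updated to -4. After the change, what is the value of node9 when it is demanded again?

node9 now evaluates to 4.

Initial pass — values computed on the first demand:
  node1 = add(-6, 5) = -1
  node3 = absv(1) = 1
  node4 = min2(-6, -1) = -6
  node5 = min2(-6, -6) = -6
  node6 = min2(-6, 1) = -6
  node7 = min2(-6, -6) = -6
  node9 = absv(-6) = 6

Second demand — change propagation:
  node1: re-runs because input3 -6->-4; new result 1.
  node4: re-runs because input3 -6->-4; node1 -1->1; new result -4.
  node5: re-runs because input3 -6->-4; node4 -6->-4; new result -4.
  node6: re-runs because node5 -6->-4; new result -4.
  node7: re-runs because node4 -6->-4; node6 -6->-4; new result -4.
  node9: re-runs because node7 -6->-4; new result 4.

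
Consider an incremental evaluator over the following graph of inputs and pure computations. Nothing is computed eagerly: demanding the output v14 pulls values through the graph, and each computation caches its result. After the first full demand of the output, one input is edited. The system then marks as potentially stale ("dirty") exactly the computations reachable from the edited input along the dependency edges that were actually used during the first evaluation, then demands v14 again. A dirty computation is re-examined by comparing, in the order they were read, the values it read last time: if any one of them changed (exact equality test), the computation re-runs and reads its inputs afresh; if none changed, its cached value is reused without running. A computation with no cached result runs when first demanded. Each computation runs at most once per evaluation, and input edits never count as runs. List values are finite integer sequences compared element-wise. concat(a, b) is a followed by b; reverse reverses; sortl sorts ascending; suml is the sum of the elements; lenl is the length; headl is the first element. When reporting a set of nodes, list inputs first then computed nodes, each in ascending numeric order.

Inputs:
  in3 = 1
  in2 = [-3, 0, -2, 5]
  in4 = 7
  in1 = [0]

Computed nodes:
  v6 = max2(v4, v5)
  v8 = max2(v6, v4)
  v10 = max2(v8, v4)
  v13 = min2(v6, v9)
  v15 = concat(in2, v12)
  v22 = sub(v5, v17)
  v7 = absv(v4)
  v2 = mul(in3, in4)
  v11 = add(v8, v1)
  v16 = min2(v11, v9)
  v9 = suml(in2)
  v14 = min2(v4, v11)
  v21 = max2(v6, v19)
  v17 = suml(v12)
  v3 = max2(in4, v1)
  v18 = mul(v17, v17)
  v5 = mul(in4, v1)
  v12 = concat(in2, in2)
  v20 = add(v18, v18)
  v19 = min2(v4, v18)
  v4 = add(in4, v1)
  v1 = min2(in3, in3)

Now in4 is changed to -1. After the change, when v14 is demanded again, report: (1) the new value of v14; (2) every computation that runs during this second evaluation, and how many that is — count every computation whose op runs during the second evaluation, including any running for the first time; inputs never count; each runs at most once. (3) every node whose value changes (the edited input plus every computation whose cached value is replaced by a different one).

v14 now evaluates to 0.
Run set: v4, v5, v6, v8, v11, v14 (6 run).
Changed values: in4, v4, v5, v6, v8, v11, v14.

Initial pass — values computed on the first demand:
  v1 = min2(1, 1) = 1
  v4 = add(7, 1) = 8
  v5 = mul(7, 1) = 7
  v6 = max2(8, 7) = 8
  v8 = max2(8, 8) = 8
  v11 = add(8, 1) = 9
  v14 = min2(8, 9) = 8

Second demand — change propagation:
  v4: re-runs because in4 7->-1; new result 0.
  v5: re-runs because in4 7->-1; new result -1.
  v6: re-runs because v4 8->0; v5 7->-1; new result 0.
  v8: re-runs because v6 8->0; v4 8->0; new result 0.
  v11: re-runs because v8 8->0; new result 1.
  v14: re-runs because v4 8->0; v11 9->1; new result 0.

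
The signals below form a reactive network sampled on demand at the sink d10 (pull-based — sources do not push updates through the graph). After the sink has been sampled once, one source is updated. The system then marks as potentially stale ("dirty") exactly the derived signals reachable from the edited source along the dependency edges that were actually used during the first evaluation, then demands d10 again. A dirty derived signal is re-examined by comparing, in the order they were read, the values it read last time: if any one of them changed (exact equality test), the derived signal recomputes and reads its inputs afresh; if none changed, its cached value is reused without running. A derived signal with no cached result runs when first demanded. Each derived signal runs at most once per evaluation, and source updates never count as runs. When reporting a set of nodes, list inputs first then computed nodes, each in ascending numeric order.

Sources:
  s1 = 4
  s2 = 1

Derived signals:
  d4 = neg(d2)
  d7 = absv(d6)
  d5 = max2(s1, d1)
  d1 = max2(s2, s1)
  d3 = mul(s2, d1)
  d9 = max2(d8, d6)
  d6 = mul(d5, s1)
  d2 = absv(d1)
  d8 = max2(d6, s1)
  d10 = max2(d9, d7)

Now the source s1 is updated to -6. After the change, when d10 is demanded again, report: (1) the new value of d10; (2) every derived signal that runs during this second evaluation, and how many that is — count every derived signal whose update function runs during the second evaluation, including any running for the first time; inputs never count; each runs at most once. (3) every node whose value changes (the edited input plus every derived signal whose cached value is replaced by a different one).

d10 now evaluates to 6.
Run set: d1, d5, d6, d7, d8, d9, d10 (7 run).
Changed values: s1, d1, d5, d6, d7, d8, d9, d10.

Initial pass — values computed on the first demand:
  d1 = max2(1, 4) = 4
  d5 = max2(4, 4) = 4
  d6 = mul(4, 4) = 16
  d7 = absv(16) = 16
  d8 = max2(16, 4) = 16
  d9 = max2(16, 16) = 16
  d10 = max2(16, 16) = 16

Second demand — change propagation:
  d1: re-runs because s1 4->-6; new result 1.
  d5: re-runs because s1 4->-6; d1 4->1; new result 1.
  d6: re-runs because d5 4->1; s1 4->-6; new result -6.
  d7: re-runs because d6 16->-6; new result 6.
  d8: re-runs because d6 16->-6; s1 4->-6; new result -6.
  d9: re-runs because d8 16->-6; d6 16->-6; new result -6.
  d10: re-runs because d9 16->-6; d7 16->6; new result 6.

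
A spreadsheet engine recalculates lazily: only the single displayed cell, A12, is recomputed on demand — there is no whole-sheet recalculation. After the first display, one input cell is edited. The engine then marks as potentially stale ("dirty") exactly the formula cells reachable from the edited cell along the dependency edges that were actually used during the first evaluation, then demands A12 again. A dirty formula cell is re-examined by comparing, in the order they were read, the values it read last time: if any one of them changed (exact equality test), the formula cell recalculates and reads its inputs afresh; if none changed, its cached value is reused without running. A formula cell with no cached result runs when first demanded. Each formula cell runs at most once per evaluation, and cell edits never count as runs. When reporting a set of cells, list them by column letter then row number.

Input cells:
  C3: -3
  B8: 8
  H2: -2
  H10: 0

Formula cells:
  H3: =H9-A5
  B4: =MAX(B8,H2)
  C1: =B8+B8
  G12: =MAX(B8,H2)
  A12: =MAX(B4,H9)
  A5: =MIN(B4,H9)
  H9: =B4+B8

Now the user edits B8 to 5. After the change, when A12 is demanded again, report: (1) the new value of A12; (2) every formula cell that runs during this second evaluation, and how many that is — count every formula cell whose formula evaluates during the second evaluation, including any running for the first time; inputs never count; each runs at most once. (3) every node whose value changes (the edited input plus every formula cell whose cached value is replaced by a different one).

New value of A12: 10.
Formula cells that run: A12, B4, H9 — 3 in total.
Values that change: A12, B4, B8, H9.

First evaluation (everything demanded from the output):
  B4 = MAX(8, -2) = 8
  H9 = 8 + 8 = 16
  A12 = MAX(8, 16) = 16

Propagation after the edit:
  B4: runs — B8 8->5; result 5.
  H9: runs — B4 8->5; B8 8->5; result 10.
  A12: runs — B4 8->5; H9 16->10; result 10.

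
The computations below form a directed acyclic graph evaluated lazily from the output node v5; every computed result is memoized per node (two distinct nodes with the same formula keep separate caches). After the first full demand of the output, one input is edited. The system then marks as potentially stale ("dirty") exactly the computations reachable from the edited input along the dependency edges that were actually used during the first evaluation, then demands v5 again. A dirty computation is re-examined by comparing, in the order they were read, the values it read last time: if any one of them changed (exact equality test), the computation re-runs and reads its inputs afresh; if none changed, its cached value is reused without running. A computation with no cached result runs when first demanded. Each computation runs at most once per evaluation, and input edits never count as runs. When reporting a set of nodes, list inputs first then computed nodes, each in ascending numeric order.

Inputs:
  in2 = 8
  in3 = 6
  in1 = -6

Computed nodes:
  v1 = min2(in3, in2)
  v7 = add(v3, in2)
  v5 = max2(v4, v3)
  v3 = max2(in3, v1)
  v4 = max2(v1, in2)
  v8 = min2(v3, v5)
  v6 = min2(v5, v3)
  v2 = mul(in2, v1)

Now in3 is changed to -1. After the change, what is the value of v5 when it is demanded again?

First demand of the output computes:
  v1 = min2(6, 8) = 6
  v3 = max2(6, 6) = 6
  v4 = max2(6, 8) = 8
  v5 = max2(8, 6) = 8

After the edit, cleaning proceeds:
  v1: a read changed (in3 6->-1) — executes, giving -1.
  v3: a read changed (in3 6->-1; v1 6->-1) — executes, giving -1.
  v4: a read changed (v1 6->-1) — executes, giving 8 — identical to its old value.
  v5: a read changed (v3 6->-1) — executes, giving 8 — identical to its old value.

Demanding v5 again yields 8.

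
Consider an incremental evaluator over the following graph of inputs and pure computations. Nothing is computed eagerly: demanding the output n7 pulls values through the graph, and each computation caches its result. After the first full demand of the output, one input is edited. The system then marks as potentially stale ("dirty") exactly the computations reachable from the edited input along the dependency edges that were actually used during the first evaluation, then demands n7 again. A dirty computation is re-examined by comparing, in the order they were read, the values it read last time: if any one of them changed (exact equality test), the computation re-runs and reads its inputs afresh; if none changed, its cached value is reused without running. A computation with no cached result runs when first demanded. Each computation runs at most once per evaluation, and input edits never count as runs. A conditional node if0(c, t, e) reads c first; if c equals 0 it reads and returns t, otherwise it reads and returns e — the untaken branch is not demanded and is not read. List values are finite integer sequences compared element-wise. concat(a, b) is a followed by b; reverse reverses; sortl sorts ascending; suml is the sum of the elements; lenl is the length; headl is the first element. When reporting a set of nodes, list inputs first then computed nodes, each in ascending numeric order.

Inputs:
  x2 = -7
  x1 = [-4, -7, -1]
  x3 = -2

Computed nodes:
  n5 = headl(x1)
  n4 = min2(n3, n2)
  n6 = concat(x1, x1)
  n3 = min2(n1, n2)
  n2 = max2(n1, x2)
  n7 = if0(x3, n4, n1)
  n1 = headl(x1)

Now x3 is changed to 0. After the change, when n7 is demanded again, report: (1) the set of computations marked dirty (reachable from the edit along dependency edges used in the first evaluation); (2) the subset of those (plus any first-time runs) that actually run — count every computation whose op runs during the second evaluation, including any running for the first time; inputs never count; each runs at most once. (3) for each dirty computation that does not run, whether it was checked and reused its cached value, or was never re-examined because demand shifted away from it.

Initial pass — values computed on the first demand:
  n1 = headl([-4, -7, -1]) = -4
  n7 = if0(x3=-2 -> else branch n1) = -4

Second demand — change propagation:
  n2: newly demanded (no cache) — executes and yields -4.
  n3: newly demanded (no cache) — executes and yields -4.
  n4: newly demanded (no cache) — executes and yields -4.
  n7: re-runs because x3 -2->0; new result -4 (unchanged).

The important point: the flipped condition pulls in fresh nodes; n2, n3, n4 run for the first time.

Dirty set: n7.
Run set: n2, n3, n4, n7 (4 run).
All dirty computations ended up running.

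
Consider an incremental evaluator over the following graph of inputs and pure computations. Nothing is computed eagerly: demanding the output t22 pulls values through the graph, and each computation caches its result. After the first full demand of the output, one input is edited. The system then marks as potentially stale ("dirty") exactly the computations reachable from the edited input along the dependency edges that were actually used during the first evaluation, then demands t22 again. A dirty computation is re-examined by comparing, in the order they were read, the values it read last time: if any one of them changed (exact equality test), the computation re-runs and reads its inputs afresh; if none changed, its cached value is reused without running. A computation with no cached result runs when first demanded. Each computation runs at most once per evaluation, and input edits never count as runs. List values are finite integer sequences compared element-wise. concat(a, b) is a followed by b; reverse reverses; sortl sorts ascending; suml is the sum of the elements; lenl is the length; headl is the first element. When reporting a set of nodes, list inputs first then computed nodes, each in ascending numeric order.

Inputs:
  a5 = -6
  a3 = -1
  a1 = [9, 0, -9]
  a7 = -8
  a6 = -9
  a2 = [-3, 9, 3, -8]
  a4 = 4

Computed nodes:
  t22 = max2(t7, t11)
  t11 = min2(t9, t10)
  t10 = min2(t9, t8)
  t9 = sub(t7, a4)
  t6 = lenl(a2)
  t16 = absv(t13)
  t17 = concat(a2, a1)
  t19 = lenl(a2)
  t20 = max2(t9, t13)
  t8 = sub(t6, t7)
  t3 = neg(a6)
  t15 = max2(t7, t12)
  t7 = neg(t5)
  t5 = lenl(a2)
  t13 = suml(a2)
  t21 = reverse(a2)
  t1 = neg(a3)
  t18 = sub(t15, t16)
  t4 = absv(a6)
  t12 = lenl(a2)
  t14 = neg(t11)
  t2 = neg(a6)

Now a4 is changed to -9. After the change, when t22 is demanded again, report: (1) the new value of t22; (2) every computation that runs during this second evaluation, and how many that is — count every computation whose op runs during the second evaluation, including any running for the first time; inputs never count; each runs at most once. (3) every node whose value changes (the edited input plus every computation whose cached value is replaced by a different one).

Initial pass — values computed on the first demand:
  t5 = lenl([-3, 9, 3, -8]) = 4
  t6 = lenl([-3, 9, 3, -8]) = 4
  t7 = neg(4) = -4
  t8 = sub(4, -4) = 8
  t9 = sub(-4, 4) = -8
  t10 = min2(-8, 8) = -8
  t11 = min2(-8, -8) = -8
  t22 = max2(-4, -8) = -4

Second demand — change propagation:
  t9: re-runs because a4 4->-9; new result 5.
  t10: re-runs because t9 -8->5; new result 5.
  t11: re-runs because t9 -8->5; t10 -8->5; new result 5.
  t22: re-runs because t11 -8->5; new result 5.

t22 now evaluates to 5.
Run set: t9, t10, t11, t22 (4 run).
Changed values: a4, t9, t10, t11, t22.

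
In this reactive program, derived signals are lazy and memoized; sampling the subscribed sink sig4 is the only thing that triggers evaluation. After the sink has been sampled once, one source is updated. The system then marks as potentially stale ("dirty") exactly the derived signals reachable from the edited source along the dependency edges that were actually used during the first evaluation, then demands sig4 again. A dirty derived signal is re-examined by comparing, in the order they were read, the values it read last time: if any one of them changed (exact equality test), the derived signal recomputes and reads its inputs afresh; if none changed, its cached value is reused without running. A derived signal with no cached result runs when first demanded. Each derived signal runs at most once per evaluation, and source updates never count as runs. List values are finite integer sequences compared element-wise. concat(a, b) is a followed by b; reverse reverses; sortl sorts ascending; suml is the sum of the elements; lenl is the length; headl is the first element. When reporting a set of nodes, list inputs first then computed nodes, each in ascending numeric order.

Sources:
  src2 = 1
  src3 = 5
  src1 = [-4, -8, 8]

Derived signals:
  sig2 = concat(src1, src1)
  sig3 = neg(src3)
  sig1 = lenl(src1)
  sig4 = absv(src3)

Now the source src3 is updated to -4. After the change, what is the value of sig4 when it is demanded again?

Demanding sig4 again yields 4.

First demand of the output computes:
  sig4 = absv(5) = 5

After the edit, cleaning proceeds:
  sig4: a read changed (src3 5->-4) — executes, giving 4.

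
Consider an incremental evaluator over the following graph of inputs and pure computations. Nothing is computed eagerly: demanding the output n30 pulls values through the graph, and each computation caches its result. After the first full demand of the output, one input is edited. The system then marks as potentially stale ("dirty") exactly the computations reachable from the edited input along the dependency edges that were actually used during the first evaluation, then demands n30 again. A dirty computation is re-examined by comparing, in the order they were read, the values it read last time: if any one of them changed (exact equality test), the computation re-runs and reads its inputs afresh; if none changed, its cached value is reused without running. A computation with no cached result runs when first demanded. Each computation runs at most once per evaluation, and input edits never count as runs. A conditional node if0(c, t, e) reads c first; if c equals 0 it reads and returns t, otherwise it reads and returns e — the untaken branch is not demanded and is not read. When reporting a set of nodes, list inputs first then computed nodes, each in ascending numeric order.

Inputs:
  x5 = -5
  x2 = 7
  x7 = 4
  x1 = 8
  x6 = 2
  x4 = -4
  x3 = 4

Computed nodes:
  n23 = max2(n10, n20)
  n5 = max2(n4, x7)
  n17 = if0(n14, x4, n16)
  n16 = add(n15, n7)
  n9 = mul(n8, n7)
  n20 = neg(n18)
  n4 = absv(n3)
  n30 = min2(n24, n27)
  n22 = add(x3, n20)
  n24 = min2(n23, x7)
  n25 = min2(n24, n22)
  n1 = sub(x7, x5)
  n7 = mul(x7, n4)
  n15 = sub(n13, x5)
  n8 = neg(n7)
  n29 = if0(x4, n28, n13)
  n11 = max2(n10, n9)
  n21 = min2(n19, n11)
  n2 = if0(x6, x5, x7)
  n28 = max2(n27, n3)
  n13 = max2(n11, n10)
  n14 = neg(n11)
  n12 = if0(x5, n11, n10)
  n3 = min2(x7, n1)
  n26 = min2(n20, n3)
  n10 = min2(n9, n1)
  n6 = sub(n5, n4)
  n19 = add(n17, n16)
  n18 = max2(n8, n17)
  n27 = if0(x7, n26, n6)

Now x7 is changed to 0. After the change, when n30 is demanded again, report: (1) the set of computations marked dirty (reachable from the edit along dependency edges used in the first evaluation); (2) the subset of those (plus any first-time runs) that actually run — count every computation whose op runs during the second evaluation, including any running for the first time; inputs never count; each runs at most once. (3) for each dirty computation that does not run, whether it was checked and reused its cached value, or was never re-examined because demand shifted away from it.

Dirty set: n1, n3, n4, n5, n6, n7, n8, n9, n10, n11, n13, n14, n15, n16, n17, n18, n20, n23, n24, n27, n30.
Run set: n1, n3, n4, n7, n8, n9, n10, n11, n14, n17, n18, n20, n23, n24, n26, n27, n30 (17 run).
Left stale — demand moved off them: n5, n6, n13, n15, n16.
The important point: the flipped condition redirects demand; n5, n6, n13, n15, n16 are left stale, never re-checked.

Initial pass — values computed on the first demand:
  n1 = sub(4, -5) = 9
  n3 = min2(4, 9) = 4
  n4 = absv(4) = 4
  n5 = max2(4, 4) = 4
  n6 = sub(4, 4) = 0
  n7 = mul(4, 4) = 16
  n8 = neg(16) = -16
  n9 = mul(-16, 16) = -256
  n10 = min2(-256, 9) = -256
  n11 = max2(-256, -256) = -256
  n13 = max2(-256, -256) = -256
  n14 = neg(-256) = 256
  n15 = sub(-256, -5) = -251
  n16 = add(-251, 16) = -235
  n17 = if0(n14=256 -> else branch n16) = -235
  n18 = max2(-16, -235) = -16
  n20 = neg(-16) = 16
  n23 = max2(-256, 16) = 16
  n24 = min2(16, 4) = 4
  n27 = if0(x7=4 -> else branch n6) = 0
  n30 = min2(4, 0) = 0

Second demand — change propagation:
  n1: re-runs because x7 4->0; new result 5.
  n3: re-runs because x7 4->0; n1 9->5; new result 0.
  n4: re-runs because n3 4->0; new result 0.
  n5: dirty yet unreached — the second evaluation never asks for it.
  n6: dirty yet unreached — the second evaluation never asks for it.
  n7: re-runs because x7 4->0; n4 4->0; new result 0.
  n8: re-runs because n7 16->0; new result 0.
  n9: re-runs because n8 -16->0; n7 16->0; new result 0.
  n10: re-runs because n9 -256->0; n1 9->5; new result 0.
  n11: re-runs because n10 -256->0; n9 -256->0; new result 0.
  n13: dirty yet unreached — the second evaluation never asks for it.
  n14: re-runs because n11 -256->0; new result 0.
  n15: dirty yet unreached — the second evaluation never asks for it.
  n16: dirty yet unreached — the second evaluation never asks for it.
  n17: re-runs because n14 256->0; new result -4.
  n18: re-runs because n8 -16->0; n17 -235->-4; new result 0.
  n20: re-runs because n18 -16->0; new result 0.
  n23: re-runs because n10 -256->0; n20 16->0; new result 0.
  n24: re-runs because n23 16->0; x7 4->0; new result 0.
  n26: newly demanded (no cache) — executes and yields 0.
  n27: re-runs because x7 4->0; new result 0 (unchanged).
  n30: re-runs because n24 4->0; new result 0 (unchanged).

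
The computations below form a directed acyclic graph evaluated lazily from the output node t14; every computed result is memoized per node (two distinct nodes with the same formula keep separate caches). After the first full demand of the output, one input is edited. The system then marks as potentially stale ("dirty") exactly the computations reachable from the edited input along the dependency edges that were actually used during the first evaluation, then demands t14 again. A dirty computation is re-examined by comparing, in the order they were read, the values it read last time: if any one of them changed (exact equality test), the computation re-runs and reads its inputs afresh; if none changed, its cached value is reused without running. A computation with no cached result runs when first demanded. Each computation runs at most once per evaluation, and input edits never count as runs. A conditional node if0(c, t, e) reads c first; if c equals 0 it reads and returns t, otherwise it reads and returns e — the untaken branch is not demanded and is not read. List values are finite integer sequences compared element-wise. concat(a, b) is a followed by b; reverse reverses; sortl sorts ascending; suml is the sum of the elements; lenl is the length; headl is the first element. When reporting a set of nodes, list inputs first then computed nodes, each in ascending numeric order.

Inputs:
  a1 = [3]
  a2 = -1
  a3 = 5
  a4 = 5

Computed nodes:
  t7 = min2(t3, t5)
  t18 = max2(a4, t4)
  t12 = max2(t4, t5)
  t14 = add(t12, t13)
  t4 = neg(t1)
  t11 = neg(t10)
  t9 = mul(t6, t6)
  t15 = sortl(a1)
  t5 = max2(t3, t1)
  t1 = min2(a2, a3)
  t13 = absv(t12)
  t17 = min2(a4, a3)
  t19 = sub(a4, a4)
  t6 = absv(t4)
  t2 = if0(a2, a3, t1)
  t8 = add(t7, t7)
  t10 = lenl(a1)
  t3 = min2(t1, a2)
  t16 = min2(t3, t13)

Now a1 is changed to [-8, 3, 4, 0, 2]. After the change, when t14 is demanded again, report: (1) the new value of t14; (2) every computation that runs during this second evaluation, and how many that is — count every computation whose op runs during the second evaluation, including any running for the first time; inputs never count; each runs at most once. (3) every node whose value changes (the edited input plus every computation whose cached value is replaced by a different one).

Demanding t14 again yields 2.
0 computations run: none.
The nodes whose values change: a1.
Note the shortcut — a1 feeds only undemanded nodes, so no recomputation happens.

First demand of the output computes:
  t1 = min2(-1, 5) = -1
  t3 = min2(-1, -1) = -1
  t4 = neg(-1) = 1
  t5 = max2(-1, -1) = -1
  t12 = max2(1, -1) = 1
  t13 = absv(1) = 1
  t14 = add(1, 1) = 2

After the edit, cleaning proceeds:
  a1 only reaches undemanded nodes; the second demand re-runs nothing.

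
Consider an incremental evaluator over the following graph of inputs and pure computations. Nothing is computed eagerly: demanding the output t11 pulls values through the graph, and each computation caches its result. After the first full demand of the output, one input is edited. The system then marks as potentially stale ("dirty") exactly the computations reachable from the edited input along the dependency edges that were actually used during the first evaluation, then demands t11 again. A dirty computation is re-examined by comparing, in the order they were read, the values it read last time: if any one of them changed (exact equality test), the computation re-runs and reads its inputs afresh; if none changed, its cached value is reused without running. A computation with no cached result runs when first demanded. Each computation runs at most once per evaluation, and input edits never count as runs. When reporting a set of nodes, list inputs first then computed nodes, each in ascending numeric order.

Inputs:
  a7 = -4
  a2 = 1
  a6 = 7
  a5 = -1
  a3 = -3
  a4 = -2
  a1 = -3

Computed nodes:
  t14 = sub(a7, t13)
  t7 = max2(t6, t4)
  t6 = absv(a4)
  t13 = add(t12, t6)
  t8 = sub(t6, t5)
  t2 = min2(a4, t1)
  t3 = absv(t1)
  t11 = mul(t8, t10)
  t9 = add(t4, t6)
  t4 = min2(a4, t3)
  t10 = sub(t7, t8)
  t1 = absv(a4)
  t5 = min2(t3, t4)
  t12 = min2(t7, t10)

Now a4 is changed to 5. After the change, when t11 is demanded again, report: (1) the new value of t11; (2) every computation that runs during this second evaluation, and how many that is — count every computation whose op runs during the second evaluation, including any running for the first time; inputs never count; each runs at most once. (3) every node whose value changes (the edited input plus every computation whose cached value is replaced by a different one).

Initial pass — values computed on the first demand:
  t1 = absv(-2) = 2
  t3 = absv(2) = 2
  t4 = min2(-2, 2) = -2
  t5 = min2(2, -2) = -2
  t6 = absv(-2) = 2
  t7 = max2(2, -2) = 2
  t8 = sub(2, -2) = 4
  t10 = sub(2, 4) = -2
  t11 = mul(4, -2) = -8

Second demand — change propagation:
  t1: re-runs because a4 -2->5; new result 5.
  t3: re-runs because t1 2->5; new result 5.
  t4: re-runs because a4 -2->5; t3 2->5; new result 5.
  t5: re-runs because t3 2->5; t4 -2->5; new result 5.
  t6: re-runs because a4 -2->5; new result 5.
  t7: re-runs because t6 2->5; t4 -2->5; new result 5.
  t8: re-runs because t6 2->5; t5 -2->5; new result 0.
  t10: re-runs because t7 2->5; t8 4->0; new result 5.
  t11: re-runs because t8 4->0; t10 -2->5; new result 0.

t11 now evaluates to 0.
Run set: t1, t3, t4, t5, t6, t7, t8, t10, t11 (9 run).
Changed values: a4, t1, t3, t4, t5, t6, t7, t8, t10, t11.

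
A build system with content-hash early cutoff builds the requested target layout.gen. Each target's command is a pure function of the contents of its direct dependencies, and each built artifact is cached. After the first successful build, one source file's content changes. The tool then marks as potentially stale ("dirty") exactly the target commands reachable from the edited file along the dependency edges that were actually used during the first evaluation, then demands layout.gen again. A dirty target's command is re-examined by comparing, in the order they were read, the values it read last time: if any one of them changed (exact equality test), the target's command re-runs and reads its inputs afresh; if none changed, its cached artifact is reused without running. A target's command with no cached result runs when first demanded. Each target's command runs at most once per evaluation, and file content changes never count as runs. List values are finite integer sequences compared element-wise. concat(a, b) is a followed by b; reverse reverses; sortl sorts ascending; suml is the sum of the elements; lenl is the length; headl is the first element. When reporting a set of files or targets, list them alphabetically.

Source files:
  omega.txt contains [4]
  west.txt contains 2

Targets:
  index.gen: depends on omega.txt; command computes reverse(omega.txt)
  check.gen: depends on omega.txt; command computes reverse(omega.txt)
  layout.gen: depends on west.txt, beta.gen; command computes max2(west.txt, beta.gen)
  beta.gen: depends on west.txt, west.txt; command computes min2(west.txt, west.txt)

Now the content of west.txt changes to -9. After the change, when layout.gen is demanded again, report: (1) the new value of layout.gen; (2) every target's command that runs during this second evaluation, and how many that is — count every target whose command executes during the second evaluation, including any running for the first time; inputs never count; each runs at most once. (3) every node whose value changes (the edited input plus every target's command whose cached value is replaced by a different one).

First evaluation (everything demanded from the output):
  beta.gen = min2(2, 2) = 2
  layout.gen = max2(2, 2) = 2

Propagation after the edit:
  beta.gen: runs — west.txt 2->-9; west.txt 2->-9; result -9.
  layout.gen: runs — west.txt 2->-9; beta.gen 2->-9; result -9.

New value of layout.gen: -9.
Target commands that run: beta.gen, layout.gen — 2 in total.
Values that change: beta.gen, layout.gen, west.txt.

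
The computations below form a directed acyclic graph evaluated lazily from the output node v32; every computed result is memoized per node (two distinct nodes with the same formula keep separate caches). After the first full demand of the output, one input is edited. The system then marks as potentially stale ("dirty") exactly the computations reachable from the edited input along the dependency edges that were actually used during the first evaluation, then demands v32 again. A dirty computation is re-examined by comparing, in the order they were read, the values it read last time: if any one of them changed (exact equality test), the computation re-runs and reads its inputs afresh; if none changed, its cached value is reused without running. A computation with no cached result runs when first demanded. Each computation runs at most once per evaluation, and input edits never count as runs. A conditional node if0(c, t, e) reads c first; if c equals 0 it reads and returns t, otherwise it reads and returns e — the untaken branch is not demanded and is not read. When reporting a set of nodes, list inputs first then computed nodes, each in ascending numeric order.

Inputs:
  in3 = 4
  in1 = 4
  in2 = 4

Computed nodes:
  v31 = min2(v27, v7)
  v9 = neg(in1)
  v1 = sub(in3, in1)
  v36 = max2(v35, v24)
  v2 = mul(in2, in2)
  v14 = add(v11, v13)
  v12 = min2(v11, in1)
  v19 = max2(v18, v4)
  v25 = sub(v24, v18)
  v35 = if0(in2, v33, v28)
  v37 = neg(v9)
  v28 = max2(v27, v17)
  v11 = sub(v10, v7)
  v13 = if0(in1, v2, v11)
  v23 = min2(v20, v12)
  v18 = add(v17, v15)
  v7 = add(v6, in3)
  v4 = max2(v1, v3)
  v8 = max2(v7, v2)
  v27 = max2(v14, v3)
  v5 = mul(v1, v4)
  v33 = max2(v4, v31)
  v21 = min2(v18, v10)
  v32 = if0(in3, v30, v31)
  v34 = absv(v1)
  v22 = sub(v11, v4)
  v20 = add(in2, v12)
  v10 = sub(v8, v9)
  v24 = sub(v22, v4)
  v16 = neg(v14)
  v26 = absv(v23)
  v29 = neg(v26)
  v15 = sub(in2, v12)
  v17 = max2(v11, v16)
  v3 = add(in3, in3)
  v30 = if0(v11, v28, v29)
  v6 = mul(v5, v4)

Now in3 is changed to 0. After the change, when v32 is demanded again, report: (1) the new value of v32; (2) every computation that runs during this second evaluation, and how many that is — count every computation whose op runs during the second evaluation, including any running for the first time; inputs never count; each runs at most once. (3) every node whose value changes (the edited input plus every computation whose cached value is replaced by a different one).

Demanding v32 again yields -4.
15 computations run: v1, v3, v4, v5, v6, v7, v8, v11, v12, v20, v23, v26, v29, v30, v32.
The nodes whose values change: in3, v1, v3, v4, v7, v11, v32.
Note the branch switch — demand abandons v13, v14, v27, v31, which are never re-examined.

First demand of the output computes:
  v1 = sub(4, 4) = 0
  v2 = mul(4, 4) = 16
  v3 = add(4, 4) = 8
  v4 = max2(0, 8) = 8
  v5 = mul(0, 8) = 0
  v6 = mul(0, 8) = 0
  v7 = add(0, 4) = 4
  v8 = max2(4, 16) = 16
  v9 = neg(4) = -4
  v10 = sub(16, -4) = 20
  v11 = sub(20, 4) = 16
  v13 = if0(in1=4 -> else branch v11) = 16
  v14 = add(16, 16) = 32
  v27 = max2(32, 8) = 32
  v31 = min2(32, 4) = 4
  v32 = if0(in3=4 -> else branch v31) = 4

After the edit, cleaning proceeds:
  v1: a read changed (in3 4->0) — executes, giving -4.
  v3: a read changed (in3 4->0; in3 4->0) — executes, giving 0.
  v4: a read changed (v1 0->-4; v3 8->0) — executes, giving 0.
  v5: a read changed (v1 0->-4; v4 8->0) — executes, giving 0 — identical to its old value.
  v6: a read changed (v4 8->0) — executes, giving 0 — identical to its old value.
  v7: a read changed (in3 4->0) — executes, giving 0.
  v8: a read changed (v7 4->0) — executes, giving 16 — identical to its old value.
  v10: dirty, but its reads are unchanged (v8 unchanged, v9 unchanged); cached 20 stands.
  v11: a read changed (v7 4->0) — executes, giving 20.
  v12: had never run; runs now, result 4.
  v13: stays stale; no demand reaches it after the flip.
  v14: stays stale; no demand reaches it after the flip.
  v20: had never run; runs now, result 8.
  v23: had never run; runs now, result 4.
  v26: had never run; runs now, result 4.
  v27: stays stale; no demand reaches it after the flip.
  v29: had never run; runs now, result -4.
  v30: had never run; runs now, result -4.
  v31: stays stale; no demand reaches it after the flip.
  v32: a read changed (in3 4->0) — executes, giving -4.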